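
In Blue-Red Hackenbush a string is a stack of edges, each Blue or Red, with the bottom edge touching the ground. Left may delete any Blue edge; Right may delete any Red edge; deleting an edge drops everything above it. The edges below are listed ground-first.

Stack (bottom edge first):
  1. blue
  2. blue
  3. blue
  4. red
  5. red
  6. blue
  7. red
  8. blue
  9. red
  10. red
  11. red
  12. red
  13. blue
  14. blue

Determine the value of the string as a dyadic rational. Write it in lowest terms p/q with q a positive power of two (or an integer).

v_1 [b]  L=[0]  R=[(no moves)]  -> 1
v_2 [bb]  L=[0,1]  R=[(no moves)]  -> 2
v_3 [bbb]  L=[0,1,2]  R=[(no moves)]  -> 3
v_4 [bbbr]  L=[0,1,2]  R=[3]  -> 5/2
v_5 [bbbrr]  L=[0,1,2]  R=[5/2,3]  -> 9/4
v_6 [bbbrrb]  L=[0,1,2,9/4]  R=[5/2,3]  -> 19/8
v_7 [bbbrrbr]  L=[0,1,2,9/4]  R=[19/8,5/2,3]  -> 37/16
v_8 [bbbrrbrb]  L=[0,1,2,9/4,37/16]  R=[19/8,5/2,3]  -> 75/32
v_9 [bbbrrbrbr]  L=[0,1,2,9/4,37/16]  R=[75/32,19/8,5/2,3]  -> 149/64
v_10 [bbbrrbrbrr]  L=[0,1,2,9/4,37/16]  R=[149/64,75/32,19/8,5/2,3]  -> 297/128
v_11 [bbbrrbrbrrr]  L=[0,1,2,9/4,37/16]  R=[297/128,149/64,75/32,19/8,5/2,3]  -> 593/256
v_12 [bbbrrbrbrrrr]  L=[0,1,2,9/4,37/16]  R=[593/256,297/128,149/64,75/32,19/8,5/2,3]  -> 1185/512
v_13 [bbbrrbrbrrrrb]  L=[0,1,2,9/4,37/16,1185/512]  R=[593/256,297/128,149/64,75/32,19/8,5/2,3]  -> 2371/1024
v_14 [bbbrrbrbrrrrbb]  L=[0,1,2,9/4,37/16,1185/512,2371/1024]  R=[593/256,297/128,149/64,75/32,19/8,5/2,3]  -> 4743/2048

4743/2048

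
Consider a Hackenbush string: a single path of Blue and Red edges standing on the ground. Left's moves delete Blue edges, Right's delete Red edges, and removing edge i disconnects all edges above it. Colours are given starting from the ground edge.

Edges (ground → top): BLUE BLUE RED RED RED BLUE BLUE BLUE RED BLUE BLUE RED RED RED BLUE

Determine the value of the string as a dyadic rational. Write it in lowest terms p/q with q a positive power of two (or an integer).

10083/8192

Build v(s[:k]) for k = 1..15, string s = BLUE BLUE RED RED RED BLUE BLUE BLUE RED BLUE BLUE RED RED RED BLUE.
step 1: add BLUE to get B; options L={ 0 } R={  } gives 1
step 2: add BLUE to get BB; options L={ 0, 1 } R={  } gives 2
step 3: add RED to get BBR; options L={ 0, 1 } R={ 2 } gives 3/2
step 4: add RED to get BBRR; options L={ 0, 1 } R={ 3/2, 2 } gives 5/4
step 5: add RED to get BBRRR; options L={ 0, 1 } R={ 5/4, 3/2, 2 } gives 9/8
step 6: add BLUE to get BBRRRB; options L={ 0, 1, 9/8 } R={ 5/4, 3/2, 2 } gives 19/16
step 7: add BLUE to get BBRRRBB; options L={ 0, 1, 9/8, 19/16 } R={ 5/4, 3/2, 2 } gives 39/32
step 8: add BLUE to get BBRRRBBB; options L={ 0, 1, 9/8, 19/16, 39/32 } R={ 5/4, 3/2, 2 } gives 79/64
step 9: add RED to get BBRRRBBBR; options L={ 0, 1, 9/8, 19/16, 39/32 } R={ 79/64, 5/4, 3/2, 2 } gives 157/128
step 10: add BLUE to get BBRRRBBBRB; options L={ 0, 1, 9/8, 19/16, 39/32, 157/128 } R={ 79/64, 5/4, 3/2, 2 } gives 315/256
step 11: add BLUE to get BBRRRBBBRBB; options L={ 0, 1, 9/8, 19/16, 39/32, 157/128, 315/256 } R={ 79/64, 5/4, 3/2, 2 } gives 631/512
step 12: add RED to get BBRRRBBBRBBR; options L={ 0, 1, 9/8, 19/16, 39/32, 157/128, 315/256 } R={ 631/512, 79/64, 5/4, 3/2, 2 } gives 1261/1024
step 13: add RED to get BBRRRBBBRBBRR; options L={ 0, 1, 9/8, 19/16, 39/32, 157/128, 315/256 } R={ 1261/1024, 631/512, 79/64, 5/4, 3/2, 2 } gives 2521/2048
step 14: add RED to get BBRRRBBBRBBRRR; options L={ 0, 1, 9/8, 19/16, 39/32, 157/128, 315/256 } R={ 2521/2048, 1261/1024, 631/512, 79/64, 5/4, 3/2, 2 } gives 5041/4096
step 15: add BLUE to get BBRRRBBBRBBRRRB; options L={ 0, 1, 9/8, 19/16, 39/32, 157/128, 315/256, 5041/4096 } R={ 2521/2048, 1261/1024, 631/512, 79/64, 5/4, 3/2, 2 } gives 10083/8192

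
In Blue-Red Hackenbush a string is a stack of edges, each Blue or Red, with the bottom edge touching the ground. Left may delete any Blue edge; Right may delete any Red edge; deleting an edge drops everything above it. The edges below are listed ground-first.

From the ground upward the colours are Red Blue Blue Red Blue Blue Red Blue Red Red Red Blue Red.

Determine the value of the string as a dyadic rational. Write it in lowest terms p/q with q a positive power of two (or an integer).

-1211/4096

R: Left { — }, Right { 0 } => simplest -1
RB: Left { -1 }, Right { 0 } => simplest -1/2
RBB: Left { -1,-1/2 }, Right { 0 } => simplest -1/4
RBBR: Left { -1,-1/2 }, Right { -1/4,0 } => simplest -3/8
RBBRB: Left { -1,-1/2,-3/8 }, Right { -1/4,0 } => simplest -5/16
RBBRBB: Left { -1,-1/2,-3/8,-5/16 }, Right { -1/4,0 } => simplest -9/32
RBBRBBR: Left { -1,-1/2,-3/8,-5/16 }, Right { -9/32,-1/4,0 } => simplest -19/64
RBBRBBRB: Left { -1,-1/2,-3/8,-5/16,-19/64 }, Right { -9/32,-1/4,0 } => simplest -37/128
RBBRBBRBR: Left { -1,-1/2,-3/8,-5/16,-19/64 }, Right { -37/128,-9/32,-1/4,0 } => simplest -75/256
RBBRBBRBRR: Left { -1,-1/2,-3/8,-5/16,-19/64 }, Right { -75/256,-37/128,-9/32,-1/4,0 } => simplest -151/512
RBBRBBRBRRR: Left { -1,-1/2,-3/8,-5/16,-19/64 }, Right { -151/512,-75/256,-37/128,-9/32,-1/4,0 } => simplest -303/1024
RBBRBBRBRRRB: Left { -1,-1/2,-3/8,-5/16,-19/64,-303/1024 }, Right { -151/512,-75/256,-37/128,-9/32,-1/4,0 } => simplest -605/2048
RBBRBBRBRRRBR: Left { -1,-1/2,-3/8,-5/16,-19/64,-303/1024 }, Right { -605/2048,-151/512,-75/256,-37/128,-9/32,-1/4,0 } => simplest -1211/4096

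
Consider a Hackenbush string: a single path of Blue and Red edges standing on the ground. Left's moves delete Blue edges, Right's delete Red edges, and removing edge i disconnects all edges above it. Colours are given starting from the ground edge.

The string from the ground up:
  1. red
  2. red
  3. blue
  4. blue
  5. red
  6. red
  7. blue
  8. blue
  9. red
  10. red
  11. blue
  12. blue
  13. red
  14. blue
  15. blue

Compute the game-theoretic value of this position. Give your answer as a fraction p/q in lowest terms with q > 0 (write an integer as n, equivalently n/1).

Recurse on prefixes of the 15-edge string red red blue blue red red blue blue red red blue blue red blue blue:
step 1: add red to get r; options L={ — } R={ 0 } — -1
step 2: add red to get rr; options L={ — } R={ -1; 0 } — -2
step 3: add blue to get rrb; options L={ -2 } R={ -1; 0 } — -3/2
step 4: add blue to get rrbb; options L={ -2; -3/2 } R={ -1; 0 } — -5/4
step 5: add red to get rrbbr; options L={ -2; -3/2 } R={ -5/4; -1; 0 } — -11/8
step 6: add red to get rrbbrr; options L={ -2; -3/2 } R={ -11/8; -5/4; -1; 0 } — -23/16
step 7: add blue to get rrbbrrb; options L={ -2; -3/2; -23/16 } R={ -11/8; -5/4; -1; 0 } — -45/32
step 8: add blue to get rrbbrrbb; options L={ -2; -3/2; -23/16; -45/32 } R={ -11/8; -5/4; -1; 0 } — -89/64
step 9: add red to get rrbbrrbbr; options L={ -2; -3/2; -23/16; -45/32 } R={ -89/64; -11/8; -5/4; -1; 0 } — -179/128
step 10: add red to get rrbbrrbbrr; options L={ -2; -3/2; -23/16; -45/32 } R={ -179/128; -89/64; -11/8; -5/4; -1; 0 } — -359/256
step 11: add blue to get rrbbrrbbrrb; options L={ -2; -3/2; -23/16; -45/32; -359/256 } R={ -179/128; -89/64; -11/8; -5/4; -1; 0 } — -717/512
step 12: add blue to get rrbbrrbbrrbb; options L={ -2; -3/2; -23/16; -45/32; -359/256; -717/512 } R={ -179/128; -89/64; -11/8; -5/4; -1; 0 } — -1433/1024
step 13: add red to get rrbbrrbbrrbbr; options L={ -2; -3/2; -23/16; -45/32; -359/256; -717/512 } R={ -1433/1024; -179/128; -89/64; -11/8; -5/4; -1; 0 } — -2867/2048
step 14: add blue to get rrbbrrbbrrbbrb; options L={ -2; -3/2; -23/16; -45/32; -359/256; -717/512; -2867/2048 } R={ -1433/1024; -179/128; -89/64; -11/8; -5/4; -1; 0 } — -5733/4096
step 15: add blue to get rrbbrrbbrrbbrbb; options L={ -2; -3/2; -23/16; -45/32; -359/256; -717/512; -2867/2048; -5733/4096 } R={ -1433/1024; -179/128; -89/64; -11/8; -5/4; -1; 0 } — -11465/8192

-11465/8192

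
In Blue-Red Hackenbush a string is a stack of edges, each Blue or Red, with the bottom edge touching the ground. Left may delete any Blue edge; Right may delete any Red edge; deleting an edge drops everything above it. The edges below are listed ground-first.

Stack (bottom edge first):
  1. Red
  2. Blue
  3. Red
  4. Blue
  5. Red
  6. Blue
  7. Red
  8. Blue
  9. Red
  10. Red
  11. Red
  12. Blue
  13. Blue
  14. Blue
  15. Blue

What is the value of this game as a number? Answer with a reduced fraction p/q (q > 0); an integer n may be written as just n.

-10977/16384

edge 1 of 15 (Red): { · | 0 } -> -1
edge 2 of 15 (Blue): { -1 | 0 } -> -1/2
edge 3 of 15 (Red): { -1 | -1/2 0 } -> -3/4
edge 4 of 15 (Blue): { -1 -3/4 | -1/2 0 } -> -5/8
edge 5 of 15 (Red): { -1 -3/4 | -5/8 -1/2 0 } -> -11/16
edge 6 of 15 (Blue): { -1 -3/4 -11/16 | -5/8 -1/2 0 } -> -21/32
edge 7 of 15 (Red): { -1 -3/4 -11/16 | -21/32 -5/8 -1/2 0 } -> -43/64
edge 8 of 15 (Blue): { -1 -3/4 -11/16 -43/64 | -21/32 -5/8 -1/2 0 } -> -85/128
edge 9 of 15 (Red): { -1 -3/4 -11/16 -43/64 | -85/128 -21/32 -5/8 -1/2 0 } -> -171/256
edge 10 of 15 (Red): { -1 -3/4 -11/16 -43/64 | -171/256 -85/128 -21/32 -5/8 -1/2 0 } -> -343/512
edge 11 of 15 (Red): { -1 -3/4 -11/16 -43/64 | -343/512 -171/256 -85/128 -21/32 -5/8 -1/2 0 } -> -687/1024
edge 12 of 15 (Blue): { -1 -3/4 -11/16 -43/64 -687/1024 | -343/512 -171/256 -85/128 -21/32 -5/8 -1/2 0 } -> -1373/2048
edge 13 of 15 (Blue): { -1 -3/4 -11/16 -43/64 -687/1024 -1373/2048 | -343/512 -171/256 -85/128 -21/32 -5/8 -1/2 0 } -> -2745/4096
edge 14 of 15 (Blue): { -1 -3/4 -11/16 -43/64 -687/1024 -1373/2048 -2745/4096 | -343/512 -171/256 -85/128 -21/32 -5/8 -1/2 0 } -> -5489/8192
edge 15 of 15 (Blue): { -1 -3/4 -11/16 -43/64 -687/1024 -1373/2048 -2745/4096 -5489/8192 | -343/512 -171/256 -85/128 -21/32 -5/8 -1/2 0 } -> -10977/16384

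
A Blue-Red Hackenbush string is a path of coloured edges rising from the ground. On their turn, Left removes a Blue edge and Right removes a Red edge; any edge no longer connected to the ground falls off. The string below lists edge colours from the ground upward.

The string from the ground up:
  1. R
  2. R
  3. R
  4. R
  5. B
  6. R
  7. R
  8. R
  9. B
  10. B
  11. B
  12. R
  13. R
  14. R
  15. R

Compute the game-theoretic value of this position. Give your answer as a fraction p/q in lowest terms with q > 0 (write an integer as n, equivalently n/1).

-7967/2048

G(R) = { (no moves) | 0 } ⇒ -1
G(RR) = { (no moves) | -1 0 } ⇒ -2
G(RRR) = { (no moves) | -2 -1 0 } ⇒ -3
G(RRRR) = { (no moves) | -3 -2 -1 0 } ⇒ -4
G(RRRRB) = { -4 | -3 -2 -1 0 } ⇒ -7/2
G(RRRRBR) = { -4 | -7/2 -3 -2 -1 0 } ⇒ -15/4
G(RRRRBRR) = { -4 | -15/4 -7/2 -3 -2 -1 0 } ⇒ -31/8
G(RRRRBRRR) = { -4 | -31/8 -15/4 -7/2 -3 -2 -1 0 } ⇒ -63/16
G(RRRRBRRRB) = { -4 -63/16 | -31/8 -15/4 -7/2 -3 -2 -1 0 } ⇒ -125/32
G(RRRRBRRRBB) = { -4 -63/16 -125/32 | -31/8 -15/4 -7/2 -3 -2 -1 0 } ⇒ -249/64
G(RRRRBRRRBBB) = { -4 -63/16 -125/32 -249/64 | -31/8 -15/4 -7/2 -3 -2 -1 0 } ⇒ -497/128
G(RRRRBRRRBBBR) = { -4 -63/16 -125/32 -249/64 | -497/128 -31/8 -15/4 -7/2 -3 -2 -1 0 } ⇒ -995/256
G(RRRRBRRRBBBRR) = { -4 -63/16 -125/32 -249/64 | -995/256 -497/128 -31/8 -15/4 -7/2 -3 -2 -1 0 } ⇒ -1991/512
G(RRRRBRRRBBBRRR) = { -4 -63/16 -125/32 -249/64 | -1991/512 -995/256 -497/128 -31/8 -15/4 -7/2 -3 -2 -1 0 } ⇒ -3983/1024
G(RRRRBRRRBBBRRRR) = { -4 -63/16 -125/32 -249/64 | -3983/1024 -1991/512 -995/256 -497/128 -31/8 -15/4 -7/2 -3 -2 -1 0 } ⇒ -7967/2048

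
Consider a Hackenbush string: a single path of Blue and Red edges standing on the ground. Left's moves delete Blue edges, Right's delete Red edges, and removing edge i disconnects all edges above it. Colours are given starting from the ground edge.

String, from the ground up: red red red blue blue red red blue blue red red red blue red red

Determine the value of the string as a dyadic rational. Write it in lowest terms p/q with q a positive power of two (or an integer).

-9847/4096

g(r) = { (no moves) | 0 } — -1
g(rr) = { (no moves) | -1; 0 } — -2
g(rrr) = { (no moves) | -2; -1; 0 } — -3
g(rrrb) = { -3 | -2; -1; 0 } — -5/2
g(rrrbb) = { -3; -5/2 | -2; -1; 0 } — -9/4
g(rrrbbr) = { -3; -5/2 | -9/4; -2; -1; 0 } — -19/8
g(rrrbbrr) = { -3; -5/2 | -19/8; -9/4; -2; -1; 0 } — -39/16
g(rrrbbrrb) = { -3; -5/2; -39/16 | -19/8; -9/4; -2; -1; 0 } — -77/32
g(rrrbbrrbb) = { -3; -5/2; -39/16; -77/32 | -19/8; -9/4; -2; -1; 0 } — -153/64
g(rrrbbrrbbr) = { -3; -5/2; -39/16; -77/32 | -153/64; -19/8; -9/4; -2; -1; 0 } — -307/128
g(rrrbbrrbbrr) = { -3; -5/2; -39/16; -77/32 | -307/128; -153/64; -19/8; -9/4; -2; -1; 0 } — -615/256
g(rrrbbrrbbrrr) = { -3; -5/2; -39/16; -77/32 | -615/256; -307/128; -153/64; -19/8; -9/4; -2; -1; 0 } — -1231/512
g(rrrbbrrbbrrrb) = { -3; -5/2; -39/16; -77/32; -1231/512 | -615/256; -307/128; -153/64; -19/8; -9/4; -2; -1; 0 } — -2461/1024
g(rrrbbrrbbrrrbr) = { -3; -5/2; -39/16; -77/32; -1231/512 | -2461/1024; -615/256; -307/128; -153/64; -19/8; -9/4; -2; -1; 0 } — -4923/2048
g(rrrbbrrbbrrrbrr) = { -3; -5/2; -39/16; -77/32; -1231/512 | -4923/2048; -2461/1024; -615/256; -307/128; -153/64; -19/8; -9/4; -2; -1; 0 } — -9847/4096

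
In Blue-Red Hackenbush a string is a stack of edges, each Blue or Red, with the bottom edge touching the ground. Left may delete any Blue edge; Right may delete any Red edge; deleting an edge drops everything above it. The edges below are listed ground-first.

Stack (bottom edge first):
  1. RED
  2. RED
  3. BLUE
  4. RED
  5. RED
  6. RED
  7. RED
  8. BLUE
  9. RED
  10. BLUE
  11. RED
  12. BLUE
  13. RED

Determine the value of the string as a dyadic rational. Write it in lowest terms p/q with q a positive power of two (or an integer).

g(R) = { — | 0 } -> -1
g(RR) = { — | -1, 0 } -> -2
g(RRB) = { -2 | -1, 0 } -> -3/2
g(RRBR) = { -2 | -3/2, -1, 0 } -> -7/4
g(RRBRR) = { -2 | -7/4, -3/2, -1, 0 } -> -15/8
g(RRBRRR) = { -2 | -15/8, -7/4, -3/2, -1, 0 } -> -31/16
g(RRBRRRR) = { -2 | -31/16, -15/8, -7/4, -3/2, -1, 0 } -> -63/32
g(RRBRRRRB) = { -2, -63/32 | -31/16, -15/8, -7/4, -3/2, -1, 0 } -> -125/64
g(RRBRRRRBR) = { -2, -63/32 | -125/64, -31/16, -15/8, -7/4, -3/2, -1, 0 } -> -251/128
g(RRBRRRRBRB) = { -2, -63/32, -251/128 | -125/64, -31/16, -15/8, -7/4, -3/2, -1, 0 } -> -501/256
g(RRBRRRRBRBR) = { -2, -63/32, -251/128 | -501/256, -125/64, -31/16, -15/8, -7/4, -3/2, -1, 0 } -> -1003/512
g(RRBRRRRBRBRB) = { -2, -63/32, -251/128, -1003/512 | -501/256, -125/64, -31/16, -15/8, -7/4, -3/2, -1, 0 } -> -2005/1024
g(RRBRRRRBRBRBR) = { -2, -63/32, -251/128, -1003/512 | -2005/1024, -501/256, -125/64, -31/16, -15/8, -7/4, -3/2, -1, 0 } -> -4011/2048

-4011/2048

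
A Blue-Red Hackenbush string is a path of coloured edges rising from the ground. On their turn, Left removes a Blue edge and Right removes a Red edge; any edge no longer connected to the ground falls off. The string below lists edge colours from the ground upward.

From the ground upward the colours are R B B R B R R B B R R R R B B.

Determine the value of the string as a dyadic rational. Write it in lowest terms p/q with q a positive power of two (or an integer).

-5753/16384

Build g(s[:k]) for k = 1..15, string s = R B B R B R R B B R R R R B B.
g_1 [R]  L=[·]  R=[0]  -> -1
g_2 [RB]  L=[-1]  R=[0]  -> -1/2
g_3 [RBB]  L=[-1 -1/2]  R=[0]  -> -1/4
g_4 [RBBR]  L=[-1 -1/2]  R=[-1/4 0]  -> -3/8
g_5 [RBBRB]  L=[-1 -1/2 -3/8]  R=[-1/4 0]  -> -5/16
g_6 [RBBRBR]  L=[-1 -1/2 -3/8]  R=[-5/16 -1/4 0]  -> -11/32
g_7 [RBBRBRR]  L=[-1 -1/2 -3/8]  R=[-11/32 -5/16 -1/4 0]  -> -23/64
g_8 [RBBRBRRB]  L=[-1 -1/2 -3/8 -23/64]  R=[-11/32 -5/16 -1/4 0]  -> -45/128
g_9 [RBBRBRRBB]  L=[-1 -1/2 -3/8 -23/64 -45/128]  R=[-11/32 -5/16 -1/4 0]  -> -89/256
g_10 [RBBRBRRBBR]  L=[-1 -1/2 -3/8 -23/64 -45/128]  R=[-89/256 -11/32 -5/16 -1/4 0]  -> -179/512
g_11 [RBBRBRRBBRR]  L=[-1 -1/2 -3/8 -23/64 -45/128]  R=[-179/512 -89/256 -11/32 -5/16 -1/4 0]  -> -359/1024
g_12 [RBBRBRRBBRRR]  L=[-1 -1/2 -3/8 -23/64 -45/128]  R=[-359/1024 -179/512 -89/256 -11/32 -5/16 -1/4 0]  -> -719/2048
g_13 [RBBRBRRBBRRRR]  L=[-1 -1/2 -3/8 -23/64 -45/128]  R=[-719/2048 -359/1024 -179/512 -89/256 -11/32 -5/16 -1/4 0]  -> -1439/4096
g_14 [RBBRBRRBBRRRRB]  L=[-1 -1/2 -3/8 -23/64 -45/128 -1439/4096]  R=[-719/2048 -359/1024 -179/512 -89/256 -11/32 -5/16 -1/4 0]  -> -2877/8192
g_15 [RBBRBRRBBRRRRBB]  L=[-1 -1/2 -3/8 -23/64 -45/128 -1439/4096 -2877/8192]  R=[-719/2048 -359/1024 -179/512 -89/256 -11/32 -5/16 -1/4 0]  -> -5753/16384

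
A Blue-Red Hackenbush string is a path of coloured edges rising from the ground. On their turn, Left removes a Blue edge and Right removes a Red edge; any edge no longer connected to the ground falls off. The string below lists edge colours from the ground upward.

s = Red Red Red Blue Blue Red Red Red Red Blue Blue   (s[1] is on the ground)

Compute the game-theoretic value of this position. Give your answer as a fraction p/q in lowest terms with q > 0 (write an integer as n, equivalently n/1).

-633/256

step 1: add Red to get R; options L={ (no moves) } R={ 0 } gives -1
step 2: add Red to get RR; options L={ (no moves) } R={ -1; 0 } gives -2
step 3: add Red to get RRR; options L={ (no moves) } R={ -2; -1; 0 } gives -3
step 4: add Blue to get RRRB; options L={ -3 } R={ -2; -1; 0 } gives -5/2
step 5: add Blue to get RRRBB; options L={ -3; -5/2 } R={ -2; -1; 0 } gives -9/4
step 6: add Red to get RRRBBR; options L={ -3; -5/2 } R={ -9/4; -2; -1; 0 } gives -19/8
step 7: add Red to get RRRBBRR; options L={ -3; -5/2 } R={ -19/8; -9/4; -2; -1; 0 } gives -39/16
step 8: add Red to get RRRBBRRR; options L={ -3; -5/2 } R={ -39/16; -19/8; -9/4; -2; -1; 0 } gives -79/32
step 9: add Red to get RRRBBRRRR; options L={ -3; -5/2 } R={ -79/32; -39/16; -19/8; -9/4; -2; -1; 0 } gives -159/64
step 10: add Blue to get RRRBBRRRRB; options L={ -3; -5/2; -159/64 } R={ -79/32; -39/16; -19/8; -9/4; -2; -1; 0 } gives -317/128
step 11: add Blue to get RRRBBRRRRBB; options L={ -3; -5/2; -159/64; -317/128 } R={ -79/32; -39/16; -19/8; -9/4; -2; -1; 0 } gives -633/256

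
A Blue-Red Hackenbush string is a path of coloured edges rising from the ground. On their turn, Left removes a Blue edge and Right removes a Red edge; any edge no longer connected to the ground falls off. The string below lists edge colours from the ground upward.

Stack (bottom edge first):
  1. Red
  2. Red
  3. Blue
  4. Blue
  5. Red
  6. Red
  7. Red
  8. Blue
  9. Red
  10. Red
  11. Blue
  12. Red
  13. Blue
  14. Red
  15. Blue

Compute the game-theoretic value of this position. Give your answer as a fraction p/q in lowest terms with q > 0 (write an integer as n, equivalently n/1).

R: Left { none }, Right { 0 } = simplest -1
RR: Left { none }, Right { -1,0 } = simplest -2
RRB: Left { -2 }, Right { -1,0 } = simplest -3/2
RRBB: Left { -2,-3/2 }, Right { -1,0 } = simplest -5/4
RRBBR: Left { -2,-3/2 }, Right { -5/4,-1,0 } = simplest -11/8
RRBBRR: Left { -2,-3/2 }, Right { -11/8,-5/4,-1,0 } = simplest -23/16
RRBBRRR: Left { -2,-3/2 }, Right { -23/16,-11/8,-5/4,-1,0 } = simplest -47/32
RRBBRRRB: Left { -2,-3/2,-47/32 }, Right { -23/16,-11/8,-5/4,-1,0 } = simplest -93/64
RRBBRRRBR: Left { -2,-3/2,-47/32 }, Right { -93/64,-23/16,-11/8,-5/4,-1,0 } = simplest -187/128
RRBBRRRBRR: Left { -2,-3/2,-47/32 }, Right { -187/128,-93/64,-23/16,-11/8,-5/4,-1,0 } = simplest -375/256
RRBBRRRBRRB: Left { -2,-3/2,-47/32,-375/256 }, Right { -187/128,-93/64,-23/16,-11/8,-5/4,-1,0 } = simplest -749/512
RRBBRRRBRRBR: Left { -2,-3/2,-47/32,-375/256 }, Right { -749/512,-187/128,-93/64,-23/16,-11/8,-5/4,-1,0 } = simplest -1499/1024
RRBBRRRBRRBRB: Left { -2,-3/2,-47/32,-375/256,-1499/1024 }, Right { -749/512,-187/128,-93/64,-23/16,-11/8,-5/4,-1,0 } = simplest -2997/2048
RRBBRRRBRRBRBR: Left { -2,-3/2,-47/32,-375/256,-1499/1024 }, Right { -2997/2048,-749/512,-187/128,-93/64,-23/16,-11/8,-5/4,-1,0 } = simplest -5995/4096
RRBBRRRBRRBRBRB: Left { -2,-3/2,-47/32,-375/256,-1499/1024,-5995/4096 }, Right { -2997/2048,-749/512,-187/128,-93/64,-23/16,-11/8,-5/4,-1,0 } = simplest -11989/8192

-11989/8192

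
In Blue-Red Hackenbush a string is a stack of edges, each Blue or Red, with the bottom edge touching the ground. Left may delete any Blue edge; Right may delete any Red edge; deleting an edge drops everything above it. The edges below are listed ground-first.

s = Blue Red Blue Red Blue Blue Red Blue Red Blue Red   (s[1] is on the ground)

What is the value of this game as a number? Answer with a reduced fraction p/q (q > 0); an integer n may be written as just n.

725/1024

Build G(s[:k]) for k = 1..11, string s = Blue Red Blue Red Blue Blue Red Blue Red Blue Red.
1 of 11 · B · max L 0 · min R +∞ = 1
2 of 11 · BR · max L 0 · min R 1 = 1/2
3 of 11 · BRB · max L 1/2 · min R 1 = 3/4
4 of 11 · BRBR · max L 1/2 · min R 3/4 = 5/8
5 of 11 · BRBRB · max L 5/8 · min R 3/4 = 11/16
6 of 11 · BRBRBB · max L 11/16 · min R 3/4 = 23/32
7 of 11 · BRBRBBR · max L 11/16 · min R 23/32 = 45/64
8 of 11 · BRBRBBRB · max L 45/64 · min R 23/32 = 91/128
9 of 11 · BRBRBBRBR · max L 45/64 · min R 91/128 = 181/256
10 of 11 · BRBRBBRBRB · max L 181/256 · min R 91/128 = 363/512
11 of 11 · BRBRBBRBRBR · max L 181/256 · min R 363/512 = 725/1024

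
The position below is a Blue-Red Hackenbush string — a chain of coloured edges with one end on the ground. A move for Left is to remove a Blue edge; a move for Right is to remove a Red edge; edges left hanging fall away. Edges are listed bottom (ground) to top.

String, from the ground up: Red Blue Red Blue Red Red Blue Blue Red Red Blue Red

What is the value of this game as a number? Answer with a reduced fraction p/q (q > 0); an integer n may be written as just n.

1 of 12 · R · max L −∞ · min R 0 → -1
2 of 12 · RB · max L -1 · min R 0 → -1/2
3 of 12 · RBR · max L -1 · min R -1/2 → -3/4
4 of 12 · RBRB · max L -3/4 · min R -1/2 → -5/8
5 of 12 · RBRBR · max L -3/4 · min R -5/8 → -11/16
6 of 12 · RBRBRR · max L -3/4 · min R -11/16 → -23/32
7 of 12 · RBRBRRB · max L -23/32 · min R -11/16 → -45/64
8 of 12 · RBRBRRBB · max L -45/64 · min R -11/16 → -89/128
9 of 12 · RBRBRRBBR · max L -45/64 · min R -89/128 → -179/256
10 of 12 · RBRBRRBBRR · max L -45/64 · min R -179/256 → -359/512
11 of 12 · RBRBRRBBRRB · max L -359/512 · min R -179/256 → -717/1024
12 of 12 · RBRBRRBBRRBR · max L -359/512 · min R -717/1024 → -1435/2048

-1435/2048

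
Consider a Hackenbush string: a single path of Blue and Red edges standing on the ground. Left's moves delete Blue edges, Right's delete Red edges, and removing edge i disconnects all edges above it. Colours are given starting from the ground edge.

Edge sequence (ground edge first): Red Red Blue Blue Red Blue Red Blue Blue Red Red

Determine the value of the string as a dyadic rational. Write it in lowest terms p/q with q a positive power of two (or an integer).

-679/512

Recurse on prefixes of the 11-edge string Red Red Blue Blue Red Blue Red Blue Blue Red Red:
R: Left { · }, Right { 0 } = simplest -1
RR: Left { · }, Right { -1, 0 } = simplest -2
RRB: Left { -2 }, Right { -1, 0 } = simplest -3/2
RRBB: Left { -2, -3/2 }, Right { -1, 0 } = simplest -5/4
RRBBR: Left { -2, -3/2 }, Right { -5/4, -1, 0 } = simplest -11/8
RRBBRB: Left { -2, -3/2, -11/8 }, Right { -5/4, -1, 0 } = simplest -21/16
RRBBRBR: Left { -2, -3/2, -11/8 }, Right { -21/16, -5/4, -1, 0 } = simplest -43/32
RRBBRBRB: Left { -2, -3/2, -11/8, -43/32 }, Right { -21/16, -5/4, -1, 0 } = simplest -85/64
RRBBRBRBB: Left { -2, -3/2, -11/8, -43/32, -85/64 }, Right { -21/16, -5/4, -1, 0 } = simplest -169/128
RRBBRBRBBR: Left { -2, -3/2, -11/8, -43/32, -85/64 }, Right { -169/128, -21/16, -5/4, -1, 0 } = simplest -339/256
RRBBRBRBBRR: Left { -2, -3/2, -11/8, -43/32, -85/64 }, Right { -339/256, -169/128, -21/16, -5/4, -1, 0 } = simplest -679/512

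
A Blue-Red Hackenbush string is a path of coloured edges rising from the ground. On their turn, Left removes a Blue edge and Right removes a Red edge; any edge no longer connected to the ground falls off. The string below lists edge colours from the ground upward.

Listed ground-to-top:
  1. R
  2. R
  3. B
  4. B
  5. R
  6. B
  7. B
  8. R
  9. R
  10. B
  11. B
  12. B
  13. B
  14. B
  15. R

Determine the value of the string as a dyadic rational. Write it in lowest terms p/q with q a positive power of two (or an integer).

-10627/8192

Recurse on prefixes of the 15-edge string R R B B R B B R R B B B B B R:
R: Left {  }, Right { 0 } = simplest -1
RR: Left {  }, Right { -1,0 } = simplest -2
RRB: Left { -2 }, Right { -1,0 } = simplest -3/2
RRBB: Left { -2,-3/2 }, Right { -1,0 } = simplest -5/4
RRBBR: Left { -2,-3/2 }, Right { -5/4,-1,0 } = simplest -11/8
RRBBRB: Left { -2,-3/2,-11/8 }, Right { -5/4,-1,0 } = simplest -21/16
RRBBRBB: Left { -2,-3/2,-11/8,-21/16 }, Right { -5/4,-1,0 } = simplest -41/32
RRBBRBBR: Left { -2,-3/2,-11/8,-21/16 }, Right { -41/32,-5/4,-1,0 } = simplest -83/64
RRBBRBBRR: Left { -2,-3/2,-11/8,-21/16 }, Right { -83/64,-41/32,-5/4,-1,0 } = simplest -167/128
RRBBRBBRRB: Left { -2,-3/2,-11/8,-21/16,-167/128 }, Right { -83/64,-41/32,-5/4,-1,0 } = simplest -333/256
RRBBRBBRRBB: Left { -2,-3/2,-11/8,-21/16,-167/128,-333/256 }, Right { -83/64,-41/32,-5/4,-1,0 } = simplest -665/512
RRBBRBBRRBBB: Left { -2,-3/2,-11/8,-21/16,-167/128,-333/256,-665/512 }, Right { -83/64,-41/32,-5/4,-1,0 } = simplest -1329/1024
RRBBRBBRRBBBB: Left { -2,-3/2,-11/8,-21/16,-167/128,-333/256,-665/512,-1329/1024 }, Right { -83/64,-41/32,-5/4,-1,0 } = simplest -2657/2048
RRBBRBBRRBBBBB: Left { -2,-3/2,-11/8,-21/16,-167/128,-333/256,-665/512,-1329/1024,-2657/2048 }, Right { -83/64,-41/32,-5/4,-1,0 } = simplest -5313/4096
RRBBRBBRRBBBBBR: Left { -2,-3/2,-11/8,-21/16,-167/128,-333/256,-665/512,-1329/1024,-2657/2048 }, Right { -5313/4096,-83/64,-41/32,-5/4,-1,0 } = simplest -10627/8192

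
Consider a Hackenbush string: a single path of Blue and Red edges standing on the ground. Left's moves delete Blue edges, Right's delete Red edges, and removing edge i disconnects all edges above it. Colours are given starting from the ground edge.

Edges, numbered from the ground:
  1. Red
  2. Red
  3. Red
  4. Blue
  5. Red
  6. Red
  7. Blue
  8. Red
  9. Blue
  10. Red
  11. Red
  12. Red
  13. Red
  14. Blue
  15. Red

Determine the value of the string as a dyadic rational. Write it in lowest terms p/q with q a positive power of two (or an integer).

-11643/4096

Recurse on prefixes of the 15-edge string Red Red Red Blue Red Red Blue Red Blue Red Red Red Red Blue Red:
R: Left { · }, Right { 0 } = simplest -1
RR: Left { · }, Right { -1, 0 } = simplest -2
RRR: Left { · }, Right { -2, -1, 0 } = simplest -3
RRRB: Left { -3 }, Right { -2, -1, 0 } = simplest -5/2
RRRBR: Left { -3 }, Right { -5/2, -2, -1, 0 } = simplest -11/4
RRRBRR: Left { -3 }, Right { -11/4, -5/2, -2, -1, 0 } = simplest -23/8
RRRBRRB: Left { -3, -23/8 }, Right { -11/4, -5/2, -2, -1, 0 } = simplest -45/16
RRRBRRBR: Left { -3, -23/8 }, Right { -45/16, -11/4, -5/2, -2, -1, 0 } = simplest -91/32
RRRBRRBRB: Left { -3, -23/8, -91/32 }, Right { -45/16, -11/4, -5/2, -2, -1, 0 } = simplest -181/64
RRRBRRBRBR: Left { -3, -23/8, -91/32 }, Right { -181/64, -45/16, -11/4, -5/2, -2, -1, 0 } = simplest -363/128
RRRBRRBRBRR: Left { -3, -23/8, -91/32 }, Right { -363/128, -181/64, -45/16, -11/4, -5/2, -2, -1, 0 } = simplest -727/256
RRRBRRBRBRRR: Left { -3, -23/8, -91/32 }, Right { -727/256, -363/128, -181/64, -45/16, -11/4, -5/2, -2, -1, 0 } = simplest -1455/512
RRRBRRBRBRRRR: Left { -3, -23/8, -91/32 }, Right { -1455/512, -727/256, -363/128, -181/64, -45/16, -11/4, -5/2, -2, -1, 0 } = simplest -2911/1024
RRRBRRBRBRRRRB: Left { -3, -23/8, -91/32, -2911/1024 }, Right { -1455/512, -727/256, -363/128, -181/64, -45/16, -11/4, -5/2, -2, -1, 0 } = simplest -5821/2048
RRRBRRBRBRRRRBR: Left { -3, -23/8, -91/32, -2911/1024 }, Right { -5821/2048, -1455/512, -727/256, -363/128, -181/64, -45/16, -11/4, -5/2, -2, -1, 0 } = simplest -11643/4096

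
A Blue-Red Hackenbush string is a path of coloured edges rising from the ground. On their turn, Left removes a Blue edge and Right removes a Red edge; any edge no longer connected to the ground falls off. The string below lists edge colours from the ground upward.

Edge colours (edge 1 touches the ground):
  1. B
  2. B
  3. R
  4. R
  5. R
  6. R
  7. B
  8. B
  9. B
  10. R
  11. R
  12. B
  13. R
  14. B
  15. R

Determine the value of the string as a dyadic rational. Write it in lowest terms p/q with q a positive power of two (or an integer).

9109/8192

edge 1 of 15 (B): { 0 |  } ⇒ 1
edge 2 of 15 (B): { 0 1 |  } ⇒ 2
edge 3 of 15 (R): { 0 1 | 2 } ⇒ 3/2
edge 4 of 15 (R): { 0 1 | 3/2 2 } ⇒ 5/4
edge 5 of 15 (R): { 0 1 | 5/4 3/2 2 } ⇒ 9/8
edge 6 of 15 (R): { 0 1 | 9/8 5/4 3/2 2 } ⇒ 17/16
edge 7 of 15 (B): { 0 1 17/16 | 9/8 5/4 3/2 2 } ⇒ 35/32
edge 8 of 15 (B): { 0 1 17/16 35/32 | 9/8 5/4 3/2 2 } ⇒ 71/64
edge 9 of 15 (B): { 0 1 17/16 35/32 71/64 | 9/8 5/4 3/2 2 } ⇒ 143/128
edge 10 of 15 (R): { 0 1 17/16 35/32 71/64 | 143/128 9/8 5/4 3/2 2 } ⇒ 285/256
edge 11 of 15 (R): { 0 1 17/16 35/32 71/64 | 285/256 143/128 9/8 5/4 3/2 2 } ⇒ 569/512
edge 12 of 15 (B): { 0 1 17/16 35/32 71/64 569/512 | 285/256 143/128 9/8 5/4 3/2 2 } ⇒ 1139/1024
edge 13 of 15 (R): { 0 1 17/16 35/32 71/64 569/512 | 1139/1024 285/256 143/128 9/8 5/4 3/2 2 } ⇒ 2277/2048
edge 14 of 15 (B): { 0 1 17/16 35/32 71/64 569/512 2277/2048 | 1139/1024 285/256 143/128 9/8 5/4 3/2 2 } ⇒ 4555/4096
edge 15 of 15 (R): { 0 1 17/16 35/32 71/64 569/512 2277/2048 | 4555/4096 1139/1024 285/256 143/128 9/8 5/4 3/2 2 } ⇒ 9109/8192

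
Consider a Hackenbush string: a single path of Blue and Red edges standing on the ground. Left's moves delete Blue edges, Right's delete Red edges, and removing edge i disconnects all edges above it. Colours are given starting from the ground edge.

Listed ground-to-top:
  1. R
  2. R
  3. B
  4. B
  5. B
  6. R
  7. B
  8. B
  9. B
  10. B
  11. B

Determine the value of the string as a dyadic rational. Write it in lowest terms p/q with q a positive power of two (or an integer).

-577/512

R: Left { (no moves) }, Right { 0 } ⇒ simplest -1
RR: Left { (no moves) }, Right { -1, 0 } ⇒ simplest -2
RRB: Left { -2 }, Right { -1, 0 } ⇒ simplest -3/2
RRBB: Left { -2, -3/2 }, Right { -1, 0 } ⇒ simplest -5/4
RRBBB: Left { -2, -3/2, -5/4 }, Right { -1, 0 } ⇒ simplest -9/8
RRBBBR: Left { -2, -3/2, -5/4 }, Right { -9/8, -1, 0 } ⇒ simplest -19/16
RRBBBRB: Left { -2, -3/2, -5/4, -19/16 }, Right { -9/8, -1, 0 } ⇒ simplest -37/32
RRBBBRBB: Left { -2, -3/2, -5/4, -19/16, -37/32 }, Right { -9/8, -1, 0 } ⇒ simplest -73/64
RRBBBRBBB: Left { -2, -3/2, -5/4, -19/16, -37/32, -73/64 }, Right { -9/8, -1, 0 } ⇒ simplest -145/128
RRBBBRBBBB: Left { -2, -3/2, -5/4, -19/16, -37/32, -73/64, -145/128 }, Right { -9/8, -1, 0 } ⇒ simplest -289/256
RRBBBRBBBBB: Left { -2, -3/2, -5/4, -19/16, -37/32, -73/64, -145/128, -289/256 }, Right { -9/8, -1, 0 } ⇒ simplest -577/512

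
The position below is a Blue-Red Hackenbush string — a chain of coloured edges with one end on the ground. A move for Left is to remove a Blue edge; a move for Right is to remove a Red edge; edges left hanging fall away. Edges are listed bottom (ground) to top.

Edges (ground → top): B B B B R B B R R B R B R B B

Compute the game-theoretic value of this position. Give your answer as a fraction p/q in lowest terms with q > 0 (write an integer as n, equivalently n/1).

edge 1 of 15 (B): { 0 |  } => 1
edge 2 of 15 (B): { 0,1 |  } => 2
edge 3 of 15 (B): { 0,1,2 |  } => 3
edge 4 of 15 (B): { 0,1,2,3 |  } => 4
edge 5 of 15 (R): { 0,1,2,3 | 4 } => 7/2
edge 6 of 15 (B): { 0,1,2,3,7/2 | 4 } => 15/4
edge 7 of 15 (B): { 0,1,2,3,7/2,15/4 | 4 } => 31/8
edge 8 of 15 (R): { 0,1,2,3,7/2,15/4 | 31/8,4 } => 61/16
edge 9 of 15 (R): { 0,1,2,3,7/2,15/4 | 61/16,31/8,4 } => 121/32
edge 10 of 15 (B): { 0,1,2,3,7/2,15/4,121/32 | 61/16,31/8,4 } => 243/64
edge 11 of 15 (R): { 0,1,2,3,7/2,15/4,121/32 | 243/64,61/16,31/8,4 } => 485/128
edge 12 of 15 (B): { 0,1,2,3,7/2,15/4,121/32,485/128 | 243/64,61/16,31/8,4 } => 971/256
edge 13 of 15 (R): { 0,1,2,3,7/2,15/4,121/32,485/128 | 971/256,243/64,61/16,31/8,4 } => 1941/512
edge 14 of 15 (B): { 0,1,2,3,7/2,15/4,121/32,485/128,1941/512 | 971/256,243/64,61/16,31/8,4 } => 3883/1024
edge 15 of 15 (B): { 0,1,2,3,7/2,15/4,121/32,485/128,1941/512,3883/1024 | 971/256,243/64,61/16,31/8,4 } => 7767/2048

7767/2048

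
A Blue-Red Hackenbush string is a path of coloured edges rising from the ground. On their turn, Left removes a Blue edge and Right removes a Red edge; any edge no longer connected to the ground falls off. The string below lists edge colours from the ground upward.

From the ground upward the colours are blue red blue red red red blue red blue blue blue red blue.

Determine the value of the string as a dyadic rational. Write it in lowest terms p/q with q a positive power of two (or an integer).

2235/4096

Prefix values for blue red blue red red red blue red blue blue blue red blue via {L|R} + simplicity:
step 1: add blue to get b; options L={ 0 } R={ none } ⇒ 1
step 2: add red to get br; options L={ 0 } R={ 1 } ⇒ 1/2
step 3: add blue to get brb; options L={ 0 1/2 } R={ 1 } ⇒ 3/4
step 4: add red to get brbr; options L={ 0 1/2 } R={ 3/4 1 } ⇒ 5/8
step 5: add red to get brbrr; options L={ 0 1/2 } R={ 5/8 3/4 1 } ⇒ 9/16
step 6: add red to get brbrrr; options L={ 0 1/2 } R={ 9/16 5/8 3/4 1 } ⇒ 17/32
step 7: add blue to get brbrrrb; options L={ 0 1/2 17/32 } R={ 9/16 5/8 3/4 1 } ⇒ 35/64
step 8: add red to get brbrrrbr; options L={ 0 1/2 17/32 } R={ 35/64 9/16 5/8 3/4 1 } ⇒ 69/128
step 9: add blue to get brbrrrbrb; options L={ 0 1/2 17/32 69/128 } R={ 35/64 9/16 5/8 3/4 1 } ⇒ 139/256
step 10: add blue to get brbrrrbrbb; options L={ 0 1/2 17/32 69/128 139/256 } R={ 35/64 9/16 5/8 3/4 1 } ⇒ 279/512
step 11: add blue to get brbrrrbrbbb; options L={ 0 1/2 17/32 69/128 139/256 279/512 } R={ 35/64 9/16 5/8 3/4 1 } ⇒ 559/1024
step 12: add red to get brbrrrbrbbbr; options L={ 0 1/2 17/32 69/128 139/256 279/512 } R={ 559/1024 35/64 9/16 5/8 3/4 1 } ⇒ 1117/2048
step 13: add blue to get brbrrrbrbbbrb; options L={ 0 1/2 17/32 69/128 139/256 279/512 1117/2048 } R={ 559/1024 35/64 9/16 5/8 3/4 1 } ⇒ 2235/4096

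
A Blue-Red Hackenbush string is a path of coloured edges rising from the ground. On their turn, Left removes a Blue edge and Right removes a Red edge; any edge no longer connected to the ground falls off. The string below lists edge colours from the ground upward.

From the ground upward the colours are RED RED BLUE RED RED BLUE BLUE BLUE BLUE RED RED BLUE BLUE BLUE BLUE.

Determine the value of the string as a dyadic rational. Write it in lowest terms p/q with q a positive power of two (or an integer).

-14433/8192

val(R) = {  | 0 } ⇒ -1
val(RR) = {  | -1, 0 } ⇒ -2
val(RRB) = { -2 | -1, 0 } ⇒ -3/2
val(RRBR) = { -2 | -3/2, -1, 0 } ⇒ -7/4
val(RRBRR) = { -2 | -7/4, -3/2, -1, 0 } ⇒ -15/8
val(RRBRRB) = { -2, -15/8 | -7/4, -3/2, -1, 0 } ⇒ -29/16
val(RRBRRBB) = { -2, -15/8, -29/16 | -7/4, -3/2, -1, 0 } ⇒ -57/32
val(RRBRRBBB) = { -2, -15/8, -29/16, -57/32 | -7/4, -3/2, -1, 0 } ⇒ -113/64
val(RRBRRBBBB) = { -2, -15/8, -29/16, -57/32, -113/64 | -7/4, -3/2, -1, 0 } ⇒ -225/128
val(RRBRRBBBBR) = { -2, -15/8, -29/16, -57/32, -113/64 | -225/128, -7/4, -3/2, -1, 0 } ⇒ -451/256
val(RRBRRBBBBRR) = { -2, -15/8, -29/16, -57/32, -113/64 | -451/256, -225/128, -7/4, -3/2, -1, 0 } ⇒ -903/512
val(RRBRRBBBBRRB) = { -2, -15/8, -29/16, -57/32, -113/64, -903/512 | -451/256, -225/128, -7/4, -3/2, -1, 0 } ⇒ -1805/1024
val(RRBRRBBBBRRBB) = { -2, -15/8, -29/16, -57/32, -113/64, -903/512, -1805/1024 | -451/256, -225/128, -7/4, -3/2, -1, 0 } ⇒ -3609/2048
val(RRBRRBBBBRRBBB) = { -2, -15/8, -29/16, -57/32, -113/64, -903/512, -1805/1024, -3609/2048 | -451/256, -225/128, -7/4, -3/2, -1, 0 } ⇒ -7217/4096
val(RRBRRBBBBRRBBBB) = { -2, -15/8, -29/16, -57/32, -113/64, -903/512, -1805/1024, -3609/2048, -7217/4096 | -451/256, -225/128, -7/4, -3/2, -1, 0 } ⇒ -14433/8192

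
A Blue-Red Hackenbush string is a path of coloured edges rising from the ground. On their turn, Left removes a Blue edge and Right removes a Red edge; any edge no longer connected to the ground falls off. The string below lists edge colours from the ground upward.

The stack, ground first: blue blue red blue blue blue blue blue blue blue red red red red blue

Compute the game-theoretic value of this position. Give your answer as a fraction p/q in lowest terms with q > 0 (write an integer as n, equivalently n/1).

Build val(s[:k]) for k = 1..15, string s = blue blue red blue blue blue blue blue blue blue red red red red blue.
edge 1 of 15 (blue): { 0 |  } -> 1
edge 2 of 15 (blue): { 0 1 |  } -> 2
edge 3 of 15 (red): { 0 1 | 2 } -> 3/2
edge 4 of 15 (blue): { 0 1 3/2 | 2 } -> 7/4
edge 5 of 15 (blue): { 0 1 3/2 7/4 | 2 } -> 15/8
edge 6 of 15 (blue): { 0 1 3/2 7/4 15/8 | 2 } -> 31/16
edge 7 of 15 (blue): { 0 1 3/2 7/4 15/8 31/16 | 2 } -> 63/32
edge 8 of 15 (blue): { 0 1 3/2 7/4 15/8 31/16 63/32 | 2 } -> 127/64
edge 9 of 15 (blue): { 0 1 3/2 7/4 15/8 31/16 63/32 127/64 | 2 } -> 255/128
edge 10 of 15 (blue): { 0 1 3/2 7/4 15/8 31/16 63/32 127/64 255/128 | 2 } -> 511/256
edge 11 of 15 (red): { 0 1 3/2 7/4 15/8 31/16 63/32 127/64 255/128 | 511/256 2 } -> 1021/512
edge 12 of 15 (red): { 0 1 3/2 7/4 15/8 31/16 63/32 127/64 255/128 | 1021/512 511/256 2 } -> 2041/1024
edge 13 of 15 (red): { 0 1 3/2 7/4 15/8 31/16 63/32 127/64 255/128 | 2041/1024 1021/512 511/256 2 } -> 4081/2048
edge 14 of 15 (red): { 0 1 3/2 7/4 15/8 31/16 63/32 127/64 255/128 | 4081/2048 2041/1024 1021/512 511/256 2 } -> 8161/4096
edge 15 of 15 (blue): { 0 1 3/2 7/4 15/8 31/16 63/32 127/64 255/128 8161/4096 | 4081/2048 2041/1024 1021/512 511/256 2 } -> 16323/8192

16323/8192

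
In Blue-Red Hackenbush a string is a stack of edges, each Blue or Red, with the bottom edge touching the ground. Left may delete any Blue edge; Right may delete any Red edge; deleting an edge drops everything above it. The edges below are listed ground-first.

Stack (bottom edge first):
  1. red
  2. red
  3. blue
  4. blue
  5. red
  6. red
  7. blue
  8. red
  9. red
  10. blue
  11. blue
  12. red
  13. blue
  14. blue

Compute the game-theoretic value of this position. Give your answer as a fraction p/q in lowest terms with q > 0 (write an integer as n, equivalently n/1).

-5833/4096

Prefix values for red red blue blue red red blue red red blue blue red blue blue via {L|R} + simplicity:
r: Left { (no moves) }, Right { 0 } = simplest -1
rr: Left { (no moves) }, Right { -1; 0 } = simplest -2
rrb: Left { -2 }, Right { -1; 0 } = simplest -3/2
rrbb: Left { -2; -3/2 }, Right { -1; 0 } = simplest -5/4
rrbbr: Left { -2; -3/2 }, Right { -5/4; -1; 0 } = simplest -11/8
rrbbrr: Left { -2; -3/2 }, Right { -11/8; -5/4; -1; 0 } = simplest -23/16
rrbbrrb: Left { -2; -3/2; -23/16 }, Right { -11/8; -5/4; -1; 0 } = simplest -45/32
rrbbrrbr: Left { -2; -3/2; -23/16 }, Right { -45/32; -11/8; -5/4; -1; 0 } = simplest -91/64
rrbbrrbrr: Left { -2; -3/2; -23/16 }, Right { -91/64; -45/32; -11/8; -5/4; -1; 0 } = simplest -183/128
rrbbrrbrrb: Left { -2; -3/2; -23/16; -183/128 }, Right { -91/64; -45/32; -11/8; -5/4; -1; 0 } = simplest -365/256
rrbbrrbrrbb: Left { -2; -3/2; -23/16; -183/128; -365/256 }, Right { -91/64; -45/32; -11/8; -5/4; -1; 0 } = simplest -729/512
rrbbrrbrrbbr: Left { -2; -3/2; -23/16; -183/128; -365/256 }, Right { -729/512; -91/64; -45/32; -11/8; -5/4; -1; 0 } = simplest -1459/1024
rrbbrrbrrbbrb: Left { -2; -3/2; -23/16; -183/128; -365/256; -1459/1024 }, Right { -729/512; -91/64; -45/32; -11/8; -5/4; -1; 0 } = simplest -2917/2048
rrbbrrbrrbbrbb: Left { -2; -3/2; -23/16; -183/128; -365/256; -1459/1024; -2917/2048 }, Right { -729/512; -91/64; -45/32; -11/8; -5/4; -1; 0 } = simplest -5833/4096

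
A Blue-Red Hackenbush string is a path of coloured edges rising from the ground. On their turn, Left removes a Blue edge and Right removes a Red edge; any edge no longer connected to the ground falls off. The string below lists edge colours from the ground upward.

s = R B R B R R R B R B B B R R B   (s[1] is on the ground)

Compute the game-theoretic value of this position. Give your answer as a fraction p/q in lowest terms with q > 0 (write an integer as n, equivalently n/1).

-11917/16384

Prefix values for R B R B R R R B R B B B R R B via {L|R} + simplicity:
1 of 15 · R · max L −∞ · min R 0 => -1
2 of 15 · RB · max L -1 · min R 0 => -1/2
3 of 15 · RBR · max L -1 · min R -1/2 => -3/4
4 of 15 · RBRB · max L -3/4 · min R -1/2 => -5/8
5 of 15 · RBRBR · max L -3/4 · min R -5/8 => -11/16
6 of 15 · RBRBRR · max L -3/4 · min R -11/16 => -23/32
7 of 15 · RBRBRRR · max L -3/4 · min R -23/32 => -47/64
8 of 15 · RBRBRRRB · max L -47/64 · min R -23/32 => -93/128
9 of 15 · RBRBRRRBR · max L -47/64 · min R -93/128 => -187/256
10 of 15 · RBRBRRRBRB · max L -187/256 · min R -93/128 => -373/512
11 of 15 · RBRBRRRBRBB · max L -373/512 · min R -93/128 => -745/1024
12 of 15 · RBRBRRRBRBBB · max L -745/1024 · min R -93/128 => -1489/2048
13 of 15 · RBRBRRRBRBBBR · max L -745/1024 · min R -1489/2048 => -2979/4096
14 of 15 · RBRBRRRBRBBBRR · max L -745/1024 · min R -2979/4096 => -5959/8192
15 of 15 · RBRBRRRBRBBBRRB · max L -5959/8192 · min R -2979/4096 => -11917/16384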